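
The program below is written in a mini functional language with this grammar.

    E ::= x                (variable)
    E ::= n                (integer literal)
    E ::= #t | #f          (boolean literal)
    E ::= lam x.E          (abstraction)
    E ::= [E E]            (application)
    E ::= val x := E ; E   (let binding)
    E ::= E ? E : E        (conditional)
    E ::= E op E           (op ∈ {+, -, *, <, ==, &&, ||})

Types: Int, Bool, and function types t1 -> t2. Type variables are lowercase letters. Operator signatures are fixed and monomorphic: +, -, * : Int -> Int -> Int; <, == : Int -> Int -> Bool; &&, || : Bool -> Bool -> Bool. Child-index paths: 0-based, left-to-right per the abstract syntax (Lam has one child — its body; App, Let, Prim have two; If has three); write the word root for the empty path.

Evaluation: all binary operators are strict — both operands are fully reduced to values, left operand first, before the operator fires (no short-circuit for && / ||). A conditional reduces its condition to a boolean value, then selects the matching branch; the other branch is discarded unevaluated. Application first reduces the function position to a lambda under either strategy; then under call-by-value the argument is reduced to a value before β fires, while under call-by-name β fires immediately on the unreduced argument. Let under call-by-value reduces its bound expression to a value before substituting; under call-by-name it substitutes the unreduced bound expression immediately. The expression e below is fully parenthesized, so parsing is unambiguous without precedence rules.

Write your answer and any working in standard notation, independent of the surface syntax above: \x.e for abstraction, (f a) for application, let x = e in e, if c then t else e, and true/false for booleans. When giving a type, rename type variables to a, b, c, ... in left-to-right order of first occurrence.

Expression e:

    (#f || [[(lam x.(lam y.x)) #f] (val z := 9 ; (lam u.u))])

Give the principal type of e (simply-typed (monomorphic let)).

Answer: Bool

Derivation:
  unify Bool ~ Bool
x : a
\y._ : b -> a
\x._ : a -> b -> a
  unify a -> b -> a ~ Bool -> c
  unify a ~ Bool
  unify b -> Bool ~ c
_ _ : b -> Bool
let z : Int
u : d
\u._ : d -> d
  unify b -> Bool ~ (d -> d) -> e
  unify b ~ d -> d
  unify Bool ~ e
_ _ : Bool
  unify Bool ~ Bool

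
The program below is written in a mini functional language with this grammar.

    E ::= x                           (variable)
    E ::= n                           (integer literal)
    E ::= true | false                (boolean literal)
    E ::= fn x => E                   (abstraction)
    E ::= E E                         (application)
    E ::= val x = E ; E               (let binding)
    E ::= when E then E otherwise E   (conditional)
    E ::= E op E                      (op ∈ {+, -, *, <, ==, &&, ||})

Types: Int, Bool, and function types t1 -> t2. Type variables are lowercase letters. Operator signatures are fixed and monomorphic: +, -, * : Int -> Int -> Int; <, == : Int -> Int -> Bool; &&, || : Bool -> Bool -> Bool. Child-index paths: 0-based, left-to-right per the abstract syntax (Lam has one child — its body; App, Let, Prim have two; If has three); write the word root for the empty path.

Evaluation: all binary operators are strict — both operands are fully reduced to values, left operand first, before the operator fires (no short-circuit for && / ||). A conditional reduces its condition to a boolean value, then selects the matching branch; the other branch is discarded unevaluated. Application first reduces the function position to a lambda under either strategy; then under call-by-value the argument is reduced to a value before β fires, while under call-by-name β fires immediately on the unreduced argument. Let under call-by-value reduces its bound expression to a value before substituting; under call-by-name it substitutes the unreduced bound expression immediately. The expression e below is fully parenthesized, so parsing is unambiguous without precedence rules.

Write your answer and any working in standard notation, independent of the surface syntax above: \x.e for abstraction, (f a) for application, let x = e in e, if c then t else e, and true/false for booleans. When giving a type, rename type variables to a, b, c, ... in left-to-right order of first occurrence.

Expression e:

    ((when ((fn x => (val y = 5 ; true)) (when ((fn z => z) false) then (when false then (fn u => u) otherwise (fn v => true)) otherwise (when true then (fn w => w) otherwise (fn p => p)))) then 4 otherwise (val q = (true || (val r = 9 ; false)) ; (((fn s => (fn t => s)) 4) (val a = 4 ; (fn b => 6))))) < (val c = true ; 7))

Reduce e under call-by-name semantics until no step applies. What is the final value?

Answer: true

Trace:
step 0: ((if ((\x.(let y = 5 in true)) (if ((\z.z) false) then (if false then (\u.u) else (\v.true)) else (if true then (\w.w) else (\p.p)))) then 4 else (let q = (true || (let r = 9 in false)) in (((\s.(\t.s)) 4) (let a = 4 in (\b.6))))) < (let c = true in 7))
step 1: [beta@0.0] ((if (let y = 5 in true) then 4 else (let q = (true || (let r = 9 in false)) in (((\s.(\t.s)) 4) (let a = 4 in (\b.6))))) < (let c = true in 7))
step 2: [let@0.0] ((if true then 4 else (let q = (true || (let r = 9 in false)) in (((\s.(\t.s)) 4) (let a = 4 in (\b.6))))) < (let c = true in 7))
step 3: [if@0] (4 < (let c = true in 7))
step 4: [let@1] (4 < 7)
step 5: [delta@root] true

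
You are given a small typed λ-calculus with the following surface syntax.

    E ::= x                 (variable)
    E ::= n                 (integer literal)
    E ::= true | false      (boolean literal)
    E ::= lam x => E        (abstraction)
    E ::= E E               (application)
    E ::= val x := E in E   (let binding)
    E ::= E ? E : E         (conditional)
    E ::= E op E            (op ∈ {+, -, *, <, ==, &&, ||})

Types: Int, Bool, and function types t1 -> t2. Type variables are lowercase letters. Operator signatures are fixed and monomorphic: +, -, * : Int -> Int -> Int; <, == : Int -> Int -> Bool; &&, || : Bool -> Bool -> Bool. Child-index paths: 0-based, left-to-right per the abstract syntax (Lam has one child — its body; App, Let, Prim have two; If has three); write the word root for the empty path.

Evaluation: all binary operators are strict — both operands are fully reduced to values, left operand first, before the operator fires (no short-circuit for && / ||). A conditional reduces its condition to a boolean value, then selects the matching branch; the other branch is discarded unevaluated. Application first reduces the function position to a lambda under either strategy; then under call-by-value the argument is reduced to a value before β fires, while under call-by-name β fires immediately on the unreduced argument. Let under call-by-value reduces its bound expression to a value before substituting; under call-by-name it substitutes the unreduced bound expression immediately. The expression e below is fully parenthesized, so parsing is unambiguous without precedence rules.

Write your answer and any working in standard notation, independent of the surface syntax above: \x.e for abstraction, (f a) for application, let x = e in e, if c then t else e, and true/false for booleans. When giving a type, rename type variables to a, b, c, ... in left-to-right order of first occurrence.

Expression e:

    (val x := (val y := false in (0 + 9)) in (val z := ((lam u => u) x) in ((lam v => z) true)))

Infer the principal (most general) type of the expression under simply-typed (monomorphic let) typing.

Trace:
let y : Bool
  unify Int ~ Int
  unify Int ~ Int
let x : Int
u : a
\u._ : a -> a
x : Int
  unify a -> a ~ Int -> b
  unify a ~ Int
  unify Int ~ b
_ _ : Int
let z : Int
z : Int
\v._ : c -> Int
  unify c -> Int ~ Bool -> d
  unify c ~ Bool
  unify Int ~ d
_ _ : Int

Answer: Int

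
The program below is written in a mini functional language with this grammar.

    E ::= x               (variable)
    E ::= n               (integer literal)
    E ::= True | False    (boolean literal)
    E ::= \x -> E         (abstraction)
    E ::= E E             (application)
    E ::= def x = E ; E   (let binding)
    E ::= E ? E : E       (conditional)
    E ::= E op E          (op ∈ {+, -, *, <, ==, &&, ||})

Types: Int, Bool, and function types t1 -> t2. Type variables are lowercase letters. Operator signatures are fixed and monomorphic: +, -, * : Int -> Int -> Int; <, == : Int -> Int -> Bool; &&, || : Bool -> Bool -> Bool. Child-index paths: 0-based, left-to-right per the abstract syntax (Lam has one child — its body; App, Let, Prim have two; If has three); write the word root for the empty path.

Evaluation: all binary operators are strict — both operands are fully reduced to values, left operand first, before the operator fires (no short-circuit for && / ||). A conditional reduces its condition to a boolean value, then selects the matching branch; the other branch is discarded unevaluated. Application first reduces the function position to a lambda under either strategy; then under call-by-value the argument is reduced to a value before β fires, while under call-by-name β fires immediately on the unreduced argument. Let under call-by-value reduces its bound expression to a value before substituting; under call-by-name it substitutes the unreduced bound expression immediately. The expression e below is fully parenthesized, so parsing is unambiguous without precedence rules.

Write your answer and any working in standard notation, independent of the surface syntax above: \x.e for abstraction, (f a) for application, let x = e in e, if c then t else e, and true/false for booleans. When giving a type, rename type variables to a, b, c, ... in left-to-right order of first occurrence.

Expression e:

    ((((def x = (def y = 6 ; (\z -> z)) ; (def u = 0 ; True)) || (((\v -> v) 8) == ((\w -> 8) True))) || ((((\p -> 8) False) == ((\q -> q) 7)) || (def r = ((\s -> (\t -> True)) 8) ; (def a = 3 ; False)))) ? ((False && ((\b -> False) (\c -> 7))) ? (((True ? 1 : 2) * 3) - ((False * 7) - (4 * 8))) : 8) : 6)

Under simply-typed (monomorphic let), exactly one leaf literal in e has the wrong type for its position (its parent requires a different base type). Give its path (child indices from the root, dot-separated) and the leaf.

Derivation:
let y : Int
z : a
\z._ : a -> a
let x : a -> a
let u : Int
  unify Bool ~ Bool
v : b
\v._ : b -> b
  unify b -> b ~ Int -> c
  unify b ~ Int
  unify Int ~ c
_ _ : Int
  unify Int ~ Int
\w._ : d -> Int
  unify d -> Int ~ Bool -> e
  unify d ~ Bool
  unify Int ~ e
_ _ : Int
  unify Int ~ Int
  unify Bool ~ Bool
  unify Bool ~ Bool
\p._ : f -> Int
  unify f -> Int ~ Bool -> g
  unify f ~ Bool
  unify Int ~ g
_ _ : Int
  unify Int ~ Int
q : h
\q._ : h -> h
  unify h -> h ~ Int -> i
  unify h ~ Int
  unify Int ~ i
_ _ : Int
  unify Int ~ Int
  unify Bool ~ Bool
\t._ : k -> Bool
\s._ : j -> k -> Bool
  unify j -> k -> Bool ~ Int -> l
  unify j ~ Int
  unify k -> Bool ~ l
_ _ : k -> Bool
let r : k -> Bool
let a : Int
  unify Bool ~ Bool
  unify Bool ~ Bool
  unify Bool ~ Bool
  unify Bool ~ Bool
\b._ : m -> Bool
\c._ : n -> Int
  unify m -> Bool ~ (n -> Int) -> o
  unify m ~ n -> Int
  unify Bool ~ o
_ _ : Bool
  unify Bool ~ Bool
  unify Bool ~ Bool
  unify Bool ~ Bool
  unify Int ~ Int
  unify Int ~ Int
  unify Int ~ Int
  unify Int ~ Int
  unify Bool ~ Int
  FAIL: mismatch Bool ~ Int

Answer: 1.1.1.0.0 : false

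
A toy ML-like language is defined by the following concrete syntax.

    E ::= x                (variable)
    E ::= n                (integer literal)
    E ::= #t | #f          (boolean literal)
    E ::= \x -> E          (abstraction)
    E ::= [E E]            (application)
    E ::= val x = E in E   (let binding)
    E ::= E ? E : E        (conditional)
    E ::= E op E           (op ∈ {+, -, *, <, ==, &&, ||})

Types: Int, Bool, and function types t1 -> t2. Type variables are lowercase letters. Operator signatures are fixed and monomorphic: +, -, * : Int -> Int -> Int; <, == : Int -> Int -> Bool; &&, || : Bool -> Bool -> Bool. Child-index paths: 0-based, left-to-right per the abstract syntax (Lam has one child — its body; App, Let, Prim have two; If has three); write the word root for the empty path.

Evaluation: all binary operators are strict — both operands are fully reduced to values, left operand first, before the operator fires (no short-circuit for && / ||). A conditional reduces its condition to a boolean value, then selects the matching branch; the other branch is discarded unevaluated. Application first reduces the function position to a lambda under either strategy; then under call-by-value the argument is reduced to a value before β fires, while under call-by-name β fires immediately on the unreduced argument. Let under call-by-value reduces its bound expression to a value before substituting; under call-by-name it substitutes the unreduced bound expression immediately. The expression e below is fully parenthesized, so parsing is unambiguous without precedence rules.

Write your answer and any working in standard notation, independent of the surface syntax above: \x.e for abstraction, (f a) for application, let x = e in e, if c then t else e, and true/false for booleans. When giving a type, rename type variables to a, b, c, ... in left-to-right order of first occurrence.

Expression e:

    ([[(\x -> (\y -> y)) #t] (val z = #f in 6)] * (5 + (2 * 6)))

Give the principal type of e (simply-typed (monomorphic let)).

Derivation:
y : b
\y._ : b -> b
\x._ : a -> b -> b
  unify a -> b -> b ~ Bool -> c
  unify a ~ Bool
  unify b -> b ~ c
_ _ : b -> b
let z : Bool
  unify b -> b ~ Int -> d
  unify b ~ Int
  unify Int ~ d
_ _ : Int
  unify Int ~ Int
  unify Int ~ Int
  unify Int ~ Int
  unify Int ~ Int
  unify Int ~ Int
  unify Int ~ Int

Answer: Int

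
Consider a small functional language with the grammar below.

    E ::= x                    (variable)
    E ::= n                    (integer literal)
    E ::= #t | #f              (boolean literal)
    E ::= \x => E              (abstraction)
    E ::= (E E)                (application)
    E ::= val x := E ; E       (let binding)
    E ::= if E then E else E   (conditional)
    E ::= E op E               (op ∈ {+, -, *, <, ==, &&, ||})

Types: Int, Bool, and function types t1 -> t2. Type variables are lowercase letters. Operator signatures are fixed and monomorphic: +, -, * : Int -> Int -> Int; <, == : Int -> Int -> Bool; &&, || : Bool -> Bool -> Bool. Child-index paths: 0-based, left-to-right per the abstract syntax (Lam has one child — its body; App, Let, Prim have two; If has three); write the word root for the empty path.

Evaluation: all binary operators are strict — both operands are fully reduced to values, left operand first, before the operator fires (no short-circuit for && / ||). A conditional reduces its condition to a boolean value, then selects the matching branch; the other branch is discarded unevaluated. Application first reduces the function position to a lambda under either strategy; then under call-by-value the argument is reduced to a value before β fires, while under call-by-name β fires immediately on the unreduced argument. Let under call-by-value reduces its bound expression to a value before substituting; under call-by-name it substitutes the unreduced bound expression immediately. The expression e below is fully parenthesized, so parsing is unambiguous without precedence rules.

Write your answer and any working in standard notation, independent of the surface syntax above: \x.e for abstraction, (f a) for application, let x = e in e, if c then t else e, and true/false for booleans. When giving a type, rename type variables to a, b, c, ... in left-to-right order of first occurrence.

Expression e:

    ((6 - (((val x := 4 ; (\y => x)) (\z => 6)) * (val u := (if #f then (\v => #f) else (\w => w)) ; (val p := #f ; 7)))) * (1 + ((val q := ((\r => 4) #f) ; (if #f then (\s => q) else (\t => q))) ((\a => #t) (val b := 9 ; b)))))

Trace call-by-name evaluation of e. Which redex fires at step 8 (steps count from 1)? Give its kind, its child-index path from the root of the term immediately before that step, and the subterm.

Answer: if at 1.1.0 : (if false then (\s.((\r.4) false)) else (\t.((\r.4) false)))

Derivation:
step 0: ((6 - (((let x = 4 in (\y.x)) (\z.6)) * (let u = (if false then (\v.false) else (\w.w)) in (let p = false in 7)))) * (1 + ((let q = ((\r.4) false) in (if false then (\s.q) else (\t.q))) ((\a.true) (let b = 9 in b)))))
step 1: [let@0.1.0.0] ((6 - (((\y.4) (\z.6)) * (let u = (if false then (\v.false) else (\w.w)) in (let p = false in 7)))) * (1 + ((let q = ((\r.4) false) in (if false then (\s.q) else (\t.q))) ((\a.true) (let b = 9 in b)))))
step 2: [beta@0.1.0] ((6 - (4 * (let u = (if false then (\v.false) else (\w.w)) in (let p = false in 7)))) * (1 + ((let q = ((\r.4) false) in (if false then (\s.q) else (\t.q))) ((\a.true) (let b = 9 in b)))))
step 3: [let@0.1.1] ((6 - (4 * (let p = false in 7))) * (1 + ((let q = ((\r.4) false) in (if false then (\s.q) else (\t.q))) ((\a.true) (let b = 9 in b)))))
step 4: [let@0.1.1] ((6 - (4 * 7)) * (1 + ((let q = ((\r.4) false) in (if false then (\s.q) else (\t.q))) ((\a.true) (let b = 9 in b)))))
step 5: [delta@0.1] ((6 - 28) * (1 + ((let q = ((\r.4) false) in (if false then (\s.q) else (\t.q))) ((\a.true) (let b = 9 in b)))))
step 6: [delta@0] (-22 * (1 + ((let q = ((\r.4) false) in (if false then (\s.q) else (\t.q))) ((\a.true) (let b = 9 in b)))))
step 7: [let@1.1.0] (-22 * (1 + ((if false then (\s.((\r.4) false)) else (\t.((\r.4) false))) ((\a.true) (let b = 9 in b)))))
step 8: [if@1.1.0] (-22 * (1 + ((\t.((\r.4) false)) ((\a.true) (let b = 9 in b)))))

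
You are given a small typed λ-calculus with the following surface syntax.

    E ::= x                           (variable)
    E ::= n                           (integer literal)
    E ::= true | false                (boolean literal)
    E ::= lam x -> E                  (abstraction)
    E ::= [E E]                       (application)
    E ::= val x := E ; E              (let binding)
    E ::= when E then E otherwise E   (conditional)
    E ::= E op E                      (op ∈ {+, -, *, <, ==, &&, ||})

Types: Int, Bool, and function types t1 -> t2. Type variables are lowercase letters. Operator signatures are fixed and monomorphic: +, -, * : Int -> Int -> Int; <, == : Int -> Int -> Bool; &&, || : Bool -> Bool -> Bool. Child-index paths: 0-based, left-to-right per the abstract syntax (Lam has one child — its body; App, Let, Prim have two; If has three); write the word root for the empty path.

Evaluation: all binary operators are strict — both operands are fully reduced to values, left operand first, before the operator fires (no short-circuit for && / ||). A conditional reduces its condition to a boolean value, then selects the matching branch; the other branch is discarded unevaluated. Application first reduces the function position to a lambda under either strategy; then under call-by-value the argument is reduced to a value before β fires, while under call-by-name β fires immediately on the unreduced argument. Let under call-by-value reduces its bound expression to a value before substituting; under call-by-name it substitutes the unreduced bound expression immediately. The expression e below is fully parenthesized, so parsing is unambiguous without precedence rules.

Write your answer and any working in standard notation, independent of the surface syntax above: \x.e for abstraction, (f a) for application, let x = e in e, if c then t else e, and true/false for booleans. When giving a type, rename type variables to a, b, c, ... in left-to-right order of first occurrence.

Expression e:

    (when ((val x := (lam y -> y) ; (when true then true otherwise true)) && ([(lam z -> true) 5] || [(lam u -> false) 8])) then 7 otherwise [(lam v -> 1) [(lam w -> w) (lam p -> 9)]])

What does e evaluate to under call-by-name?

Answer: 7

Derivation:
step 0: (if ((let x = (\y.y) in (if true then true else true)) && (((\z.true) 5) || ((\u.false) 8))) then 7 else ((\v.1) ((\w.w) (\p.9))))
step 1: [let@0.0] (if ((if true then true else true) && (((\z.true) 5) || ((\u.false) 8))) then 7 else ((\v.1) ((\w.w) (\p.9))))
step 2: [if@0.0] (if (true && (((\z.true) 5) || ((\u.false) 8))) then 7 else ((\v.1) ((\w.w) (\p.9))))
step 3: [beta@0.1.0] (if (true && (true || ((\u.false) 8))) then 7 else ((\v.1) ((\w.w) (\p.9))))
step 4: [beta@0.1.1] (if (true && (true || false)) then 7 else ((\v.1) ((\w.w) (\p.9))))
step 5: [delta@0.1] (if (true && true) then 7 else ((\v.1) ((\w.w) (\p.9))))
step 6: [delta@0] (if true then 7 else ((\v.1) ((\w.w) (\p.9))))
step 7: [if@root] 7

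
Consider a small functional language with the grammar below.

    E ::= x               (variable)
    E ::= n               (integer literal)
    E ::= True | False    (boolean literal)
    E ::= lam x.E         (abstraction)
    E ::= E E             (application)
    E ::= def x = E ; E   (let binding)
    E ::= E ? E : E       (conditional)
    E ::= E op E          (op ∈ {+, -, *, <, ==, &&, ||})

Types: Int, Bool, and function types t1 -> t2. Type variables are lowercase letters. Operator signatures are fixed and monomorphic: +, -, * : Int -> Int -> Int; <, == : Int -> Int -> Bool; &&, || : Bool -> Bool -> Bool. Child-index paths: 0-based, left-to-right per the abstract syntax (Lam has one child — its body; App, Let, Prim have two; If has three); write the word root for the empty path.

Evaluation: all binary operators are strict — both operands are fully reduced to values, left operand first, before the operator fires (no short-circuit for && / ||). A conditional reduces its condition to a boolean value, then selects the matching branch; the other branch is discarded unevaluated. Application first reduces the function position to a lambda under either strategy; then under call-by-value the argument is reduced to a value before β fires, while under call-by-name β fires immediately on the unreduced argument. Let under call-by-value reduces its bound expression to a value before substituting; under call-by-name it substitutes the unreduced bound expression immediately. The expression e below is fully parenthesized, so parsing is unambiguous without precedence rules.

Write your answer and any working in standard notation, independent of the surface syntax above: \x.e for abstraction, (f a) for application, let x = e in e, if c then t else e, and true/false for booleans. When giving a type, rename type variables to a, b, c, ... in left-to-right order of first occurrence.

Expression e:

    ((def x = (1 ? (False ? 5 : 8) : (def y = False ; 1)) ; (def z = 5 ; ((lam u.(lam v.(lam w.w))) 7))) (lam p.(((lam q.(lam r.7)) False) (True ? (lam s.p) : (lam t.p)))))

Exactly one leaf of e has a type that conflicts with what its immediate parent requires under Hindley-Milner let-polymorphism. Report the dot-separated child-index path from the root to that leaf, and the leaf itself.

Derivation:
  unify Int ~ Bool
  FAIL: mismatch Int ~ Bool

Answer: 0.0.0 : 1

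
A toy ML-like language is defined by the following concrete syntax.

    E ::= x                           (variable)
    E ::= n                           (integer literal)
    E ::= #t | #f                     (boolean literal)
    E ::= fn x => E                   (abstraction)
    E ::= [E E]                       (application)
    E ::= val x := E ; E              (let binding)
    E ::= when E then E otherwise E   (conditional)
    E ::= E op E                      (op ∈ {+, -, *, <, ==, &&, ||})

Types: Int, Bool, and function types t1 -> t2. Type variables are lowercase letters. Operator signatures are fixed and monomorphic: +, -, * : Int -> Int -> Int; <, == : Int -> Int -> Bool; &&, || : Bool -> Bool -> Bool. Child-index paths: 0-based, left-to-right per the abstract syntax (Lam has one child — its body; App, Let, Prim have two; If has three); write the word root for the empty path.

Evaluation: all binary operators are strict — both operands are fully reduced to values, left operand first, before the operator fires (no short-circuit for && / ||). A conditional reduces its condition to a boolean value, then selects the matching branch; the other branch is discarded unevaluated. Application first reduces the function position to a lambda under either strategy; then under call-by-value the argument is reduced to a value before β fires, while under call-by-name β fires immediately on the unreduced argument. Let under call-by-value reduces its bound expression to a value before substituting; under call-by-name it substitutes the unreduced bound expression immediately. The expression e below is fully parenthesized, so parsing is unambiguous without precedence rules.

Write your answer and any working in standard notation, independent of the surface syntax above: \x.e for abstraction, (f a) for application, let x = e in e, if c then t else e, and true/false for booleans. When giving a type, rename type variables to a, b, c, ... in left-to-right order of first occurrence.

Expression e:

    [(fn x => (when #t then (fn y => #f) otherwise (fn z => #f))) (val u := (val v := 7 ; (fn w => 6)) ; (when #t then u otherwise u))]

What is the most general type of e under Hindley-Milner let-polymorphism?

Derivation:
  unify Bool ~ Bool
\y._ : b -> Bool
\z._ : c -> Bool
  unify b -> Bool ~ c -> Bool
  unify b ~ c
  unify Bool ~ Bool
\x._ : a -> c -> Bool
let v : Int
\w._ : d -> Int
let u : forall. d -> Int
  unify Bool ~ Bool
u : e -> Int
u : f -> Int
  unify e -> Int ~ f -> Int
  unify e ~ f
  unify Int ~ Int
  unify a -> c -> Bool ~ (f -> Int) -> g
  unify a ~ f -> Int
  unify c -> Bool ~ g
_ _ : c -> Bool

Answer: a -> Bool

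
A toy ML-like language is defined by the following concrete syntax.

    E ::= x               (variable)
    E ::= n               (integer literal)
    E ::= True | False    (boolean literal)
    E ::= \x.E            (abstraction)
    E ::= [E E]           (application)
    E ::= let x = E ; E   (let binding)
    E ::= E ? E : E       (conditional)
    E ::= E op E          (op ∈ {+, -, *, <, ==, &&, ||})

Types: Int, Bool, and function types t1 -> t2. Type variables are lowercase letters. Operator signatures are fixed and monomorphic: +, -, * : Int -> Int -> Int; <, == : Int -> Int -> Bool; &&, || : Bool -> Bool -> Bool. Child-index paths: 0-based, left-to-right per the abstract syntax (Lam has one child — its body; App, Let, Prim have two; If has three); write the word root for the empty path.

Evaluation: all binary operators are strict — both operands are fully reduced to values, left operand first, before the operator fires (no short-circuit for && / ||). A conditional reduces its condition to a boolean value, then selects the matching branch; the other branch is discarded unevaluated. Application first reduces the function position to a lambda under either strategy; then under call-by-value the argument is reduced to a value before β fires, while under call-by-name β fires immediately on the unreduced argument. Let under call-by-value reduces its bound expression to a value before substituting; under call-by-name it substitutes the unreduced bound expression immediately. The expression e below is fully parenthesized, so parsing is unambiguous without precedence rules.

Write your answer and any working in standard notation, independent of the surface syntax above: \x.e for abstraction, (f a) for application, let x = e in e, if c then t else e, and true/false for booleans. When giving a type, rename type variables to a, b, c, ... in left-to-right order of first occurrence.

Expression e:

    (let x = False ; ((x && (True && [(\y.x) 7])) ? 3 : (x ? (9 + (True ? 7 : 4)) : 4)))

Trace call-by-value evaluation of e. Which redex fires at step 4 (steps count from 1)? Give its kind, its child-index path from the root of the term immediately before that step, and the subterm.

Answer: delta at 0 : (false && false)

Working:
step 0: (let x = false in (if (x && (true && ((\y.x) 7))) then 3 else (if x then (9 + (if true then 7 else 4)) else 4)))
step 1: [let@root] (if (false && (true && ((\y.false) 7))) then 3 else (if false then (9 + (if true then 7 else 4)) else 4))
step 2: [beta@0.1.1] (if (false && (true && false)) then 3 else (if false then (9 + (if true then 7 else 4)) else 4))
step 3: [delta@0.1] (if (false && false) then 3 else (if false then (9 + (if true then 7 else 4)) else 4))
step 4: [delta@0] (if false then 3 else (if false then (9 + (if true then 7 else 4)) else 4))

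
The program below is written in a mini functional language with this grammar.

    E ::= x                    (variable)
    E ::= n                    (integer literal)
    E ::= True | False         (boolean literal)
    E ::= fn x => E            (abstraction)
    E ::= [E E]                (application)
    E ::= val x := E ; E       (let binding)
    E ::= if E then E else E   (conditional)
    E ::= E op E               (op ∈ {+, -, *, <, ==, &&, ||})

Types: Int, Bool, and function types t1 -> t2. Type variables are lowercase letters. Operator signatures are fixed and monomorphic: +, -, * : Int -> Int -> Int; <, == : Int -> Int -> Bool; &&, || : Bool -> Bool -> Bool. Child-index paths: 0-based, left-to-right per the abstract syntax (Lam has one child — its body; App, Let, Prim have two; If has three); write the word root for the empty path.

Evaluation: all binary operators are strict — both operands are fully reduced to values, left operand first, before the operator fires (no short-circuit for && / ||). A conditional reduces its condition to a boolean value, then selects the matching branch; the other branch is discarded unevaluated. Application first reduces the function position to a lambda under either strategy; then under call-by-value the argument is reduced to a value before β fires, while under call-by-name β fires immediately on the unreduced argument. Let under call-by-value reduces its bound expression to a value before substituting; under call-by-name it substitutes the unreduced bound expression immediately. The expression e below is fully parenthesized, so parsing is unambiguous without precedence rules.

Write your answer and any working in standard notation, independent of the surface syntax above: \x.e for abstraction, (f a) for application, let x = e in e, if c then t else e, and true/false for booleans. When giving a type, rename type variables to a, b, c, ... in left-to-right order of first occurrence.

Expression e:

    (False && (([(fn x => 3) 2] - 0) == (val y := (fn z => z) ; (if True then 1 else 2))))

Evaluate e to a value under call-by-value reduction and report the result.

Answer: false

Derivation:
step 0: (false && ((((\x.3) 2) - 0) == (let y = (\z.z) in (if true then 1 else 2))))
step 1: [beta@1.0.0] (false && ((3 - 0) == (let y = (\z.z) in (if true then 1 else 2))))
step 2: [delta@1.0] (false && (3 == (let y = (\z.z) in (if true then 1 else 2))))
step 3: [let@1.1] (false && (3 == (if true then 1 else 2)))
step 4: [if@1.1] (false && (3 == 1))
step 5: [delta@1] (false && false)
step 6: [delta@root] false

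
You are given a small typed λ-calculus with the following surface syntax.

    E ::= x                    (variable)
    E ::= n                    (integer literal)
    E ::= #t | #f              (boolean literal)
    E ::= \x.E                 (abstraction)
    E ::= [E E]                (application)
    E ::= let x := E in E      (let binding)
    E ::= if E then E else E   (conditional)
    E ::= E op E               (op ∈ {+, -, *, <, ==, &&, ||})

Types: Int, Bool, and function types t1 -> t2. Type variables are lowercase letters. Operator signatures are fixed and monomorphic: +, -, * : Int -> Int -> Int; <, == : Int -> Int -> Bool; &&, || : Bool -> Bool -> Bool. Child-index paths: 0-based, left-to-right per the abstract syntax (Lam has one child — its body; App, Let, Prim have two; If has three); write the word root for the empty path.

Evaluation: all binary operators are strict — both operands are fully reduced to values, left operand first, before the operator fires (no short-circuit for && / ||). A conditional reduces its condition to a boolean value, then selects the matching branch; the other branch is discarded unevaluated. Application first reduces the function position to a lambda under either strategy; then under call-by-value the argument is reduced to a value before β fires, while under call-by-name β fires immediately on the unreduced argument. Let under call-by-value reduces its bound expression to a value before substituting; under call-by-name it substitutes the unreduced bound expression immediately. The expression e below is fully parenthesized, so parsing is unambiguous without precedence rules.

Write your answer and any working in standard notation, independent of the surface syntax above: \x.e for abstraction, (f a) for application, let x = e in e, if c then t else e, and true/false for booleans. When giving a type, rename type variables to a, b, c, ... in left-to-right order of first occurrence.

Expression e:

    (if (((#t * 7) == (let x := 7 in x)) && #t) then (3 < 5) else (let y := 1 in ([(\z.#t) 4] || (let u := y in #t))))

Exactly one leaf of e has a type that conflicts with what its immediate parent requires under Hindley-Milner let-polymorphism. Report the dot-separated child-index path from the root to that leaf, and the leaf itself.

Derivation:
  unify Bool ~ Int
  FAIL: mismatch Bool ~ Int

Answer: 0.0.0.0 : true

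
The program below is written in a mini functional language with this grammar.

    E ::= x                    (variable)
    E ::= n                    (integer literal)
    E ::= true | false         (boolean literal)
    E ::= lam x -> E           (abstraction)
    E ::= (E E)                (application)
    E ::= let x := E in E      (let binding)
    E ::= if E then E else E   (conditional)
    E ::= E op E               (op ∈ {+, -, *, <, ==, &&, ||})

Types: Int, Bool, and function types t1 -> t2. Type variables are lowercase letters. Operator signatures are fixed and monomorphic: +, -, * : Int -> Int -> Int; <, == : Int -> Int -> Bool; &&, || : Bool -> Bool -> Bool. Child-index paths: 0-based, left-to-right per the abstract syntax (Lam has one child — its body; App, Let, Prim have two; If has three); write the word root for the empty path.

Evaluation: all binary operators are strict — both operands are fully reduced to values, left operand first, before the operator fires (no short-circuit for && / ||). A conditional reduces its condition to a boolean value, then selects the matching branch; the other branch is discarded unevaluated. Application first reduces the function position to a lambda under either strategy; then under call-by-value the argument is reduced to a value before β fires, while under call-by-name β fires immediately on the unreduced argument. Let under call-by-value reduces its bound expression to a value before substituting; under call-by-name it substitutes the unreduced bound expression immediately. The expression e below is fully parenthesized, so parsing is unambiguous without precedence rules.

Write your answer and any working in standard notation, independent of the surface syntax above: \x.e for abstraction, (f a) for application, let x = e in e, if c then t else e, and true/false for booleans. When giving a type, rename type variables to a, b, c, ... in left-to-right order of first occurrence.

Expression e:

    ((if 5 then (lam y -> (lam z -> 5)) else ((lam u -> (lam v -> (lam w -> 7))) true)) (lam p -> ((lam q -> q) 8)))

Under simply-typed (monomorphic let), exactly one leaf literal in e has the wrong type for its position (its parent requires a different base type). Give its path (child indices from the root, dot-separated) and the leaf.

Working:
  unify Int ~ Bool
  FAIL: mismatch Int ~ Bool

Answer: 0.0 : 5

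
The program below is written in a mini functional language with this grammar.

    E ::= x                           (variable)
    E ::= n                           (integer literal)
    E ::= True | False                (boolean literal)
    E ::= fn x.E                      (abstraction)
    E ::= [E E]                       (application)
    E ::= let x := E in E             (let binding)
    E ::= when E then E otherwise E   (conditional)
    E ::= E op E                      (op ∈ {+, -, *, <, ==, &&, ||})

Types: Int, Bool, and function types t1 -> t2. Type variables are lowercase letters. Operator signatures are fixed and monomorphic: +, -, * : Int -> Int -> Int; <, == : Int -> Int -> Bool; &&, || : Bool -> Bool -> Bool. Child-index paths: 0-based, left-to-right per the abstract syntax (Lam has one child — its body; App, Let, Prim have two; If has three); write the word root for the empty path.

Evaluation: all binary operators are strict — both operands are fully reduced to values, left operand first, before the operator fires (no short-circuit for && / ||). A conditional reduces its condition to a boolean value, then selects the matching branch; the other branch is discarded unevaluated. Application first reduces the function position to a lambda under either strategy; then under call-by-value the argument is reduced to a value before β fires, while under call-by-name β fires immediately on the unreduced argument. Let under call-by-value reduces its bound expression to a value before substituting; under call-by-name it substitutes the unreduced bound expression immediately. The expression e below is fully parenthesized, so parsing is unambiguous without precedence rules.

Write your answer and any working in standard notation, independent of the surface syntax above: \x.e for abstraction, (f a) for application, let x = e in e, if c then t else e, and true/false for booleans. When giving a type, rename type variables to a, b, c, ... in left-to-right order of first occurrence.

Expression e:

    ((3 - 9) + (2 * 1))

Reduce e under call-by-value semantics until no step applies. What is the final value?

Answer: -4

Derivation:
step 0: ((3 - 9) + (2 * 1))
step 1: [delta@0] (-6 + (2 * 1))
step 2: [delta@1] (-6 + 2)
step 3: [delta@root] -4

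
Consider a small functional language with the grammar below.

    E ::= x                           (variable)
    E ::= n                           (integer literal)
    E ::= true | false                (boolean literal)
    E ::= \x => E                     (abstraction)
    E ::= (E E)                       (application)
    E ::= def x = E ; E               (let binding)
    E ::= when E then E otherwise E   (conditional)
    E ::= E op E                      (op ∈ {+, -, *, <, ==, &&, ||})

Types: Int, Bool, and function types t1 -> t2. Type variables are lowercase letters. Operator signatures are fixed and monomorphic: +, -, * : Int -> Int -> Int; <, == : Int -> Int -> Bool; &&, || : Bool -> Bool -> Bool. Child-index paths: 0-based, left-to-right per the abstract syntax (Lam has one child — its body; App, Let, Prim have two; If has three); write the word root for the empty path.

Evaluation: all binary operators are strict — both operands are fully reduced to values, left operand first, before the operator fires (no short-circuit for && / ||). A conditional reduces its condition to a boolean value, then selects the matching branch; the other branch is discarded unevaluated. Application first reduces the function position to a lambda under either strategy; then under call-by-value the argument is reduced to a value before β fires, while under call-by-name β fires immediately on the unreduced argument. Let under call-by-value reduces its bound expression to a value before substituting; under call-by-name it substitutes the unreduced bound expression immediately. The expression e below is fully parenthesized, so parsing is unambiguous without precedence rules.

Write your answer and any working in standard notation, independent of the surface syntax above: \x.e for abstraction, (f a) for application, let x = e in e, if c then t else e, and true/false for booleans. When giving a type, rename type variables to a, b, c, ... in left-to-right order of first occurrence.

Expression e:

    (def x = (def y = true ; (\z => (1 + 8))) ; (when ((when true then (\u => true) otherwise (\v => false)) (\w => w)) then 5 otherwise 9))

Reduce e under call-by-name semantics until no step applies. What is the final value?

Derivation:
step 0: (let x = (let y = true in (\z.(1 + 8))) in (if ((if true then (\u.true) else (\v.false)) (\w.w)) then 5 else 9))
step 1: [let@root] (if ((if true then (\u.true) else (\v.false)) (\w.w)) then 5 else 9)
step 2: [if@0.0] (if ((\u.true) (\w.w)) then 5 else 9)
step 3: [beta@0] (if true then 5 else 9)
step 4: [if@root] 5

Answer: 5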